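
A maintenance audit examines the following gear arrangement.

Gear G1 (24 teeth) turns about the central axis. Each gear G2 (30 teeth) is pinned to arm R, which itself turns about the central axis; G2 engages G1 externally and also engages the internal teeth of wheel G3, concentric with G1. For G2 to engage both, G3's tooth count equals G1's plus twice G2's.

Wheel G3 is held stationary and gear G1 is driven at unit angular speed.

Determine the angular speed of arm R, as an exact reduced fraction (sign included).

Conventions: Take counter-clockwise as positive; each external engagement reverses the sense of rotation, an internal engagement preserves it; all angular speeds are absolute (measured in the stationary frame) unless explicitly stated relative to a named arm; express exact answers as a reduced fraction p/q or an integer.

2/9

recognized (axles ride arm R): planetary set, 24/30/84 teeth
ring teeth: 24 + 2·30 = 84
24(ω_sun−ω_arm) = −84(ω_ring−ω_arm),  ω_ring = 0, ω_sun = 1
24(1−ω_arm) = −84(0−ω_arm)  ⇒  108·ω_arm = 24  ⇒  ω_arm = 2/9
exact speed ratio = 2/9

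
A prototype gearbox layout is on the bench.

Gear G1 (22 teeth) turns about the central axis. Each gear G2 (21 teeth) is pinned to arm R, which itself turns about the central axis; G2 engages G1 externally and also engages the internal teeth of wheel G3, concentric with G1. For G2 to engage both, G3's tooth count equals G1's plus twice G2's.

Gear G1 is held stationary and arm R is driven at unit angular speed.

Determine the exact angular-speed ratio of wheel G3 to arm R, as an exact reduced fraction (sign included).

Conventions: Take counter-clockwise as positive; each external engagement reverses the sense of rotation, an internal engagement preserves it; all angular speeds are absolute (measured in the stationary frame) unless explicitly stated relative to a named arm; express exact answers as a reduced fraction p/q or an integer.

recognized (axles ride arm R): planetary set, 22/21/64 teeth
ring teeth: 22 + 2·21 = 64
22(ω_sun−ω_arm) = −64(ω_ring−ω_arm),  ω_sun = 0, ω_arm = 1
ω_ring = 1 − (22/64)(0−1) = 43/32
ω_out/ω_in = 43/32

43/32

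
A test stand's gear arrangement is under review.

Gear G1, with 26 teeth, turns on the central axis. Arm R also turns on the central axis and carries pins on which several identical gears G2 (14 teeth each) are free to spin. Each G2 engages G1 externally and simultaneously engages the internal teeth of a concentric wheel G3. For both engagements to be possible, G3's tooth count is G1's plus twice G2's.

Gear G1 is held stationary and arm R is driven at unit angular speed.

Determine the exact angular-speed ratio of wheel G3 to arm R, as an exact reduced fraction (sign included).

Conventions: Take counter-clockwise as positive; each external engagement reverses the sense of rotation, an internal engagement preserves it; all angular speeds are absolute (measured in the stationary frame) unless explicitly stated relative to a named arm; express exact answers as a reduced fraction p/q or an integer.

40/27

topology: planetary set — G1 26T / G2 14T / G3 54T, arm = carrier (Willis)
ring teeth: 26 + 2·14 = 54
26(ω_sun−ω_arm) = −54(ω_ring−ω_arm),  ω_sun = 0, ω_arm = 1
ω_ring = 1 − (26/54)(0−1) = 40/27
ω_out/ω_in = 40/27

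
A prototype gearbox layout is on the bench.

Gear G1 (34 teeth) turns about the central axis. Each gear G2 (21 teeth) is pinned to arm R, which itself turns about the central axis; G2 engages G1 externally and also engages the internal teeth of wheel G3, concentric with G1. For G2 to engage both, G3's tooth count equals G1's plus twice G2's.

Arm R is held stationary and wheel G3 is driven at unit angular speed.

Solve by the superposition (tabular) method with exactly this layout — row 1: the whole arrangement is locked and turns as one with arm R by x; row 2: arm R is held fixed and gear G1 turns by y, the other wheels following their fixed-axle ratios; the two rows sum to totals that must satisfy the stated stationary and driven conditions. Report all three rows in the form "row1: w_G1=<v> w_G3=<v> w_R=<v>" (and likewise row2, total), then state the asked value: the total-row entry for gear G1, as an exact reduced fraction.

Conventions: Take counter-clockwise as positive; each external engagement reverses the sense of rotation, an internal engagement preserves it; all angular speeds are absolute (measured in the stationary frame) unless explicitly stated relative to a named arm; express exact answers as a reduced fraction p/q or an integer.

class = planetary set [G3 = 34+2·21 = 76; Willis about the carrier]
superposition row 1 [locked train]: every member turns x
row 2: sun turns y, ring = −(34/76)·y, arm 0
boundary: total ω_arm = x = 0 and total ω_ring = x − (34/76)·y = 1  ⇒  y = -38/17, x = 0
row 2 ring = −(34/76)·(-38/17) = 1
totals (row 1 + row 2): sun 0 + (-38/17) = -38/17, ring 0 + 1 = 1, arm 0 + 0 = 0
asked cell (total, sun) = -38/17

row1: w_G1=0 w_G3=0 w_R=0
row2: w_G1=-38/17 w_G3=1 w_R=0
total: w_G1=-38/17 w_G3=1 w_R=0
asked value: -38/17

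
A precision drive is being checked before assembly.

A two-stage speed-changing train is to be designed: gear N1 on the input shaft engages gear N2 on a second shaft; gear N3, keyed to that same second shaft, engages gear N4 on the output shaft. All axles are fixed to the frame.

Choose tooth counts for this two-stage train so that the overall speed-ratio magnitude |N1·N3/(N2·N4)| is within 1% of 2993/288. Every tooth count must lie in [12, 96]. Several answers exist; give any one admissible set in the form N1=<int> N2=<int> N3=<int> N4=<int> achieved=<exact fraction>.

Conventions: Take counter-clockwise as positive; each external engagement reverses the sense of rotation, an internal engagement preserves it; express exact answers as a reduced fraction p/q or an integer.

N1=41 N2=12 N3=73 N4=24 achieved=2993/288

2-stage fixed-axis compound train for ratio 2993/288
target = 2993/288 in lowest terms: an exact hit needs N1·N3 = k·2993 and N2·N4 = k·288 for one integer k, every count in [12, 96]; additionally prefer no 1:1 stage (N1 ≠ N2, N3 ≠ N4)
k = 1: N1·N3 = 2993 = 41·73, N2·N4 = 288 = 12·24
achieved = 41·73/(12·24) = 2993/288; |achieved − target| = 0 ≤ 2993/28800 ✓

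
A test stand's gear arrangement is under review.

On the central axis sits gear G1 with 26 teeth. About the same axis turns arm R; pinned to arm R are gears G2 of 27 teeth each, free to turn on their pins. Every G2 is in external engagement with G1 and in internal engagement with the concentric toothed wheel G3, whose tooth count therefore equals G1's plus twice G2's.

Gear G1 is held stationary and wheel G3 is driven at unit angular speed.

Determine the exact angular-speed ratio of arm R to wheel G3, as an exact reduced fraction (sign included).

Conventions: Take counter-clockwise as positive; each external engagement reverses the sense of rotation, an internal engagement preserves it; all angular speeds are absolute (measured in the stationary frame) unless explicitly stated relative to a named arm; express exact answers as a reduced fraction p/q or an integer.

40/53

planetary set (26T centre, 27T on arm, 80T internal) — Willis relation
ring teeth: 26 + 2·27 = 80
26(ω_sun−ω_arm) = −80(ω_ring−ω_arm),  ω_sun = 0, ω_ring = 1
26(0−ω_arm) = −80(1−ω_arm)  ⇒  106·ω_arm = 80  ⇒  ω_arm = 40/53
ω_out/ω_in = 40/53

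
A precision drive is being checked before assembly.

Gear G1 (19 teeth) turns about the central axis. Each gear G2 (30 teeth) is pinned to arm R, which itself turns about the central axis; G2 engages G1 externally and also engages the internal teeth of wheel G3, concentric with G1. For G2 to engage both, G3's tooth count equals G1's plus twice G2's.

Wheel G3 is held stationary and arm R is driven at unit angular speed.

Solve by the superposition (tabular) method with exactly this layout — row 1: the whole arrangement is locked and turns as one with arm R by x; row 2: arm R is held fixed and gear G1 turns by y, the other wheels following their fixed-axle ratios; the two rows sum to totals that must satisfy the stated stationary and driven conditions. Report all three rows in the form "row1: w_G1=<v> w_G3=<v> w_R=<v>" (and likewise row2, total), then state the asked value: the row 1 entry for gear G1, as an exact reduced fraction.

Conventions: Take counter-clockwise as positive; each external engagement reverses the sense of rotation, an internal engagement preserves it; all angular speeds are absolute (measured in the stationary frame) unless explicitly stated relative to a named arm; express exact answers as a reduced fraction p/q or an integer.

recognized (axles ride arm R): planetary set, 19/30/79 teeth
row 1: whole set turns with the arm by x
row 2 (arm held, sun turns y): ω_ring = −(19/79)·y, ω_arm = 0
boundary: total ω_ring = x − (19/79)·y = 0 and total ω_arm = x = 1  ⇒  y = 79/19, x = 1
row 2 ring = −(19/79)·79/19 = -1
totals (row 1 + row 2): sun 1 + 79/19 = 98/19, ring 1 + (-1) = 0, arm 1 + 0 = 1
asked cell (row1, sun) = 1

row1: w_G1=1 w_G3=1 w_R=1
row2: w_G1=79/19 w_G3=-1 w_R=0
total: w_G1=98/19 w_G3=0 w_R=1
asked value: 1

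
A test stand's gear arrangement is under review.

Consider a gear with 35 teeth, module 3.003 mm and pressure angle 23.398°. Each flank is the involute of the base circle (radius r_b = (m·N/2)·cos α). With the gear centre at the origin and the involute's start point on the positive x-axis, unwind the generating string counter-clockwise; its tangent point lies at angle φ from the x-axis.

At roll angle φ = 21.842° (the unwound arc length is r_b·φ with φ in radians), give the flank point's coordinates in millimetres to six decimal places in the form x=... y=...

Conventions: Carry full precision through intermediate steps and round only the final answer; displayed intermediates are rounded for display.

x=51.609308 y=0.877789

single-mesh involute tooth geometry (35T wheel at module 3.003)
pitch radius r_p = m·N/2 = 3.003·35/2 = 52.552500
base radius r_b = r_p·cos α = 52.552500·cos 23.398° = 48.231028
roll angle φ = 21.842° = 0.38121482 rad
x = r_b·(cos φ + φ·sin φ) = 51.609308
y = r_b·(sin φ − φ·cos φ) = 0.877789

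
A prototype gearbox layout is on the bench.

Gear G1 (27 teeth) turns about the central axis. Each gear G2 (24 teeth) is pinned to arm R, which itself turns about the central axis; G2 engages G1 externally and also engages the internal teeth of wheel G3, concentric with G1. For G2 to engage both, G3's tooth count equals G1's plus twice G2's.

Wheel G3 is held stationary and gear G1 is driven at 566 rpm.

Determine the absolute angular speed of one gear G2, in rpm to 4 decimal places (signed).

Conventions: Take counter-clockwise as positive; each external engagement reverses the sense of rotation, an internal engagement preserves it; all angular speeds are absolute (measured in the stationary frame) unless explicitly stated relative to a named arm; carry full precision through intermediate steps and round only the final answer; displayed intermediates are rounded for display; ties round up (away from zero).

-318.3750 rpm

topology: planetary set — G1 27T / G2 24T / G3 75T, arm = carrier (Willis)
normalise by the input: solve with ω_sun = 1, then scale by 566 rpm
ring teeth: 27 + 2·24 = 75
27(ω_sun−ω_arm) = −75(ω_ring−ω_arm),  ω_ring = 0, ω_sun = 1
27(1−ω_arm) = −75(0−ω_arm)  ⇒  102·ω_arm = 27  ⇒  ω_arm = 9/34
sun–planet mesh: 27·(1−9/34) = −24·(ω_p−ω_arm)  ⇒  ω_p−ω_arm = -225/272
ω_p = 9/34 − 225/272 = -9/16
scale: ω_p = -9/16 × 566 rpm = -318.3750 rpm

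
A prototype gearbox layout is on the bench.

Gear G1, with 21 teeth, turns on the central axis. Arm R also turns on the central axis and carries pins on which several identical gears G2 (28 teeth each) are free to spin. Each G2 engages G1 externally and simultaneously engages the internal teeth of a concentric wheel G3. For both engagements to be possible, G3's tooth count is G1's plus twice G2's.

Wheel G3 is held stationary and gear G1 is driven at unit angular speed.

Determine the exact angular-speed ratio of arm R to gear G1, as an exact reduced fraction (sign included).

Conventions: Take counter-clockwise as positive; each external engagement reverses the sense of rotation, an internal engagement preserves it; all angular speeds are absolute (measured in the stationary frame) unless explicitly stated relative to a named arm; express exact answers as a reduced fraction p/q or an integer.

planetary set (21T centre, 28T on arm, 77T internal) — Willis relation
ring teeth: 21 + 2·28 = 77
21(ω_sun−ω_arm) = −77(ω_ring−ω_arm),  ω_ring = 0, ω_sun = 1
21(1−ω_arm) = −77(0−ω_arm)  ⇒  98·ω_arm = 21  ⇒  ω_arm = 3/14
ω_out/ω_in = 3/14

3/14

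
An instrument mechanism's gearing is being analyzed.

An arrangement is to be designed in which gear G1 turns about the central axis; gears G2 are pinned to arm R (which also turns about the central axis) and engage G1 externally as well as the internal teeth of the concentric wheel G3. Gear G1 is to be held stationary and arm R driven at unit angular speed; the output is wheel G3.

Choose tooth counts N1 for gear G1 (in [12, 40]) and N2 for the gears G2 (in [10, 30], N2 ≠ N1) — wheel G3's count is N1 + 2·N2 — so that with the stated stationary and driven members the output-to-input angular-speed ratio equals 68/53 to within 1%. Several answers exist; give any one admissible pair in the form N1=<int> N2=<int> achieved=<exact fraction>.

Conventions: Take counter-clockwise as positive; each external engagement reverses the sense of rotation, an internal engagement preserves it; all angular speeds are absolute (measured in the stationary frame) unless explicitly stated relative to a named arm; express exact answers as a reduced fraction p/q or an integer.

planetary set to be sized for 68/53 (Willis relation)
Willis with ω_sun = 0: ω_ring/ω_arm = (N1+N3)/N3; set equal to 68/53  ⇒  N3/N1 = 1/(68/53 − 1) = 53/15
N3 = N1 + 2·N2  ⇒  N2/N1 = (N3/N1 − 1)/2 = (53/15 − 1)/2 = 19/15
smallest multiple with N1 ≥ 12 and N2 ≥ 10: k = 1  ⇒  N1 = 1·15 = 15, N2 = 1·19 = 19 (N1 ≤ 40, N2 ≤ 30, N2 ≠ N1 ✓), N3 = 15 + 2·19 = 53
check: (N1+N3)/N3 with N1 = 15, N3 = 53 gives 68/53; |achieved − target| = 0 ≤ 17/1325 ✓

N1=15 N2=19 achieved=68/53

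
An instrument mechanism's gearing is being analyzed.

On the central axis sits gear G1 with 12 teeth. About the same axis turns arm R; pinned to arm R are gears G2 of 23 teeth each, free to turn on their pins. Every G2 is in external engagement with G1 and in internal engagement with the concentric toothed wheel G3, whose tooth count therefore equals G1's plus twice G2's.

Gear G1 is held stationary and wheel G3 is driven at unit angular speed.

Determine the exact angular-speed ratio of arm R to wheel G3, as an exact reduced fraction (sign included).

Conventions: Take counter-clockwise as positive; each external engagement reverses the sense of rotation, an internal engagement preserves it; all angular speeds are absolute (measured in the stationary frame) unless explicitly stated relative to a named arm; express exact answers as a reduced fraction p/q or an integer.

topology: planetary set — G1 12T / G2 23T / G3 58T, arm = carrier (Willis)
ring teeth: 12 + 2·23 = 58
12(ω_sun−ω_arm) = −58(ω_ring−ω_arm),  ω_sun = 0, ω_ring = 1
12(0−ω_arm) = −58(1−ω_arm)  ⇒  70·ω_arm = 58  ⇒  ω_arm = 29/35
ω_out/ω_in = 29/35

29/35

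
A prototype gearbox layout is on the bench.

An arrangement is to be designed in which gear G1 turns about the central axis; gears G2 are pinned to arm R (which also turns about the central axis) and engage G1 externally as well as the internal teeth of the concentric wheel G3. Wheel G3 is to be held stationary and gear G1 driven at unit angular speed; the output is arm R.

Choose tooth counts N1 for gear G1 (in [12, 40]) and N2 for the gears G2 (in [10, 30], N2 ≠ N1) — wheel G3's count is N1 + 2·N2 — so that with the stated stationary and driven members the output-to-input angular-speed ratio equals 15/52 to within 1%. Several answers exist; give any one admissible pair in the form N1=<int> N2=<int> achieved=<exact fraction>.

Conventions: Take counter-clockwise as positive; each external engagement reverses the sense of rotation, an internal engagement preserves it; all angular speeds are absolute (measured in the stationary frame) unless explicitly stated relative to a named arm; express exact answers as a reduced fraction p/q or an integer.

N1=15 N2=11 achieved=15/52

design class (target 15/52): planetary set
Willis with ω_ring = 0: ω_arm/ω_sun = N1/(N1+N3); set equal to 15/52  ⇒  N3/N1 = 1/(15/52) − 1 = 37/15
N3 = N1 + 2·N2  ⇒  N2/N1 = (N3/N1 − 1)/2 = (37/15 − 1)/2 = 11/15
smallest multiple with N1 ≥ 12 and N2 ≥ 10: k = 1  ⇒  N1 = 1·15 = 15, N2 = 1·11 = 11 (N1 ≤ 40, N2 ≤ 30, N2 ≠ N1 ✓), N3 = 15 + 2·11 = 37
check: N1/(N1+N3) with N1 = 15, N3 = 37 gives 15/52; |achieved − target| = 0 ≤ 3/1040 ✓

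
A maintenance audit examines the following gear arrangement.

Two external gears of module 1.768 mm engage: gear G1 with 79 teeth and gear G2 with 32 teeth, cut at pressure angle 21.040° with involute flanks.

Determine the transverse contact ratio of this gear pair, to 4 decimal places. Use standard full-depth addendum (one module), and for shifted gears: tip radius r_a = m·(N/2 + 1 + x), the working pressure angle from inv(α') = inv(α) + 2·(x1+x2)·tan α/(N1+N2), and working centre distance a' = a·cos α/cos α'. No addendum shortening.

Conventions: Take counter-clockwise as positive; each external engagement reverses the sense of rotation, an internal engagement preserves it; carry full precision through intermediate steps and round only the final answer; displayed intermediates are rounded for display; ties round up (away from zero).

single-mesh involute tooth geometry (79T engaging 32T at module 1.768)
base radii: r_b1 = 65.180035, r_b2 = 26.402039
tip radii: r_a1 = 71.604000, r_a2 = 30.056000
no profile shift: α' = α, a' = a
action lengths: √(r_a1²−r_b1²) = 29.642805, √(r_a2²−r_b2²) = 14.362989
base pitch p_b = π·m·cos α = 5.184028
CR = (29.642805 + 14.362989 − 98.124000·sin 21.04000°)/5.184028 = 1.693153
contact ratio ≈ 1.6932

1.6932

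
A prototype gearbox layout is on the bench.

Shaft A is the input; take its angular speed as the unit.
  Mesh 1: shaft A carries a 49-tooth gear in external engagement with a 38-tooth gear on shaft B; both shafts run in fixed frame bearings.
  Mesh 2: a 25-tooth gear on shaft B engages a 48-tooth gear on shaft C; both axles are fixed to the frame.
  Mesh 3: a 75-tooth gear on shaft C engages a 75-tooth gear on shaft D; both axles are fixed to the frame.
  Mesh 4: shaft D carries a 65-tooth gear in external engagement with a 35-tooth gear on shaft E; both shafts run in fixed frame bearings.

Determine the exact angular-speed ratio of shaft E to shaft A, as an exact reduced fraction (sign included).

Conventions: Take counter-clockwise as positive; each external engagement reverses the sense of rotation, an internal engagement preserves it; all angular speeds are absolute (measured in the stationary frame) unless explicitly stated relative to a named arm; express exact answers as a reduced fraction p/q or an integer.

2275/1824

class = fixed-axis compound train [4 meshes; 4 ratios multiply, 4 sense flips]
mesh 1 [49T→38T]: running ratio 49/38, sense −
mesh 2 [25T→48T]: running ratio 1225/1824, sense +
mesh 3 [75T→75T]: running ratio 1225/1824, sense −
mesh 4 [65T→35T]: running ratio 2275/1824, sense +
ω_out/ω_in = 2275/1824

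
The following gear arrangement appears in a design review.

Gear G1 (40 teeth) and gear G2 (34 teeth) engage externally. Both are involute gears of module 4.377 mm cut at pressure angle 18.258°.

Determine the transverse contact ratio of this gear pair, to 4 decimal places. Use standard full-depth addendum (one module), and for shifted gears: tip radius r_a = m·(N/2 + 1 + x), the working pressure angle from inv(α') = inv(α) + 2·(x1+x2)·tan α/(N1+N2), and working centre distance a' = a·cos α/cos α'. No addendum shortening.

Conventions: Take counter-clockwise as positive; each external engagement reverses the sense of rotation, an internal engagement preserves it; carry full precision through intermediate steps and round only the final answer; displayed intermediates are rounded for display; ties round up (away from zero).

recognized (one external pair, fixed centres): single-mesh tooth geometry, m = 4.377, N1 = 40, N2 = 34
base radii: r_b1 = 83.132833, r_b2 = 70.662908
tip radii: r_a1 = 91.917000, r_a2 = 78.786000
no profile shift: α' = α, a' = a
action lengths: √(r_a1²−r_b1²) = 39.213097, √(r_a2²−r_b2²) = 34.842320
base pitch p_b = π·m·cos α = 13.058475
CR = (39.213097 + 34.842320 − 161.949000·sin 18.25800°)/13.058475 = 1.785613
contact ratio ≈ 1.7856

1.7856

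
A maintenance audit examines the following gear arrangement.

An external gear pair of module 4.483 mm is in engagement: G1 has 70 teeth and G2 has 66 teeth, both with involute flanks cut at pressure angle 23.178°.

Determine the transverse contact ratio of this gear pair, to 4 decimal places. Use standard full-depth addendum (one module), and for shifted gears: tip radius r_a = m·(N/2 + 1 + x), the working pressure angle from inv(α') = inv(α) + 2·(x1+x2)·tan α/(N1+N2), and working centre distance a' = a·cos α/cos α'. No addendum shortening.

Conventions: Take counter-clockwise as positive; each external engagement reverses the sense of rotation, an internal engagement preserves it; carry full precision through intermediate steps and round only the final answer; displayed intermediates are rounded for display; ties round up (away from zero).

1.6401

single-mesh involute tooth geometry (70T engaging 66T at module 4.483)
base radii: r_b1 = 144.240654, r_b2 = 135.998331
tip radii: r_a1 = 161.388000, r_a2 = 152.422000
no profile shift: α' = α, a' = a
action lengths: √(r_a1²−r_b1²) = 72.392820, √(r_a2²−r_b2²) = 68.825287
base pitch p_b = π·m·cos α = 12.947011
CR = (72.392820 + 68.825287 − 304.844000·sin 23.17800°)/12.947011 = 1.640137
contact ratio ≈ 1.6401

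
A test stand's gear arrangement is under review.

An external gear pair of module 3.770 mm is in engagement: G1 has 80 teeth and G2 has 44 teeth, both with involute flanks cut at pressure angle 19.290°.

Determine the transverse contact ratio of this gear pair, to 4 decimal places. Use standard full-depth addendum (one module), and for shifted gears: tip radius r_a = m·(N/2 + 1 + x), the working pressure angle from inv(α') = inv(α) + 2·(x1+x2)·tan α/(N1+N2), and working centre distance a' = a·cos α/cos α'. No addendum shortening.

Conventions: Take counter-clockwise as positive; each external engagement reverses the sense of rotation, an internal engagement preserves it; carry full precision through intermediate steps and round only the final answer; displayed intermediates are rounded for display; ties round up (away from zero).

recognized (one external pair, fixed centres): single-mesh tooth geometry, m = 3.770, N1 = 80, N2 = 44
base radii: r_b1 = 142.333880, r_b2 = 78.283634
tip radii: r_a1 = 154.570000, r_a2 = 86.710000
no profile shift: α' = α, a' = a
action lengths: √(r_a1²−r_b1²) = 60.273970, √(r_a2²−r_b2²) = 37.286683
base pitch p_b = π·m·cos α = 11.178877
CR = (60.273970 + 37.286683 − 233.740000·sin 19.29000°)/11.178877 = 1.819925
contact ratio ≈ 1.8199

1.8199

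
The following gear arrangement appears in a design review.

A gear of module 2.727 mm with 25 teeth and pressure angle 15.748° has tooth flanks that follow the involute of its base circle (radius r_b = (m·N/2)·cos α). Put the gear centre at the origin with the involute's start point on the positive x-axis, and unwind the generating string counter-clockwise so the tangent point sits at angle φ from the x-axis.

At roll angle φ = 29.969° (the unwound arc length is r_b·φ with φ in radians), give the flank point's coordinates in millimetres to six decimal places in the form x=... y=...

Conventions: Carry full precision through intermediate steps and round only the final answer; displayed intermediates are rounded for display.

x=36.993647 y=1.522576

single-mesh involute tooth geometry (25T wheel at module 2.727)
pitch radius r_p = m·N/2 = 2.727·25/2 = 34.087500
base radius r_b = r_p·cos α = 34.087500·cos 15.748° = 32.808016
roll angle φ = 29.969° = 0.52305772 rad
x = r_b·(cos φ + φ·sin φ) = 36.993647
y = r_b·(sin φ − φ·cos φ) = 1.522576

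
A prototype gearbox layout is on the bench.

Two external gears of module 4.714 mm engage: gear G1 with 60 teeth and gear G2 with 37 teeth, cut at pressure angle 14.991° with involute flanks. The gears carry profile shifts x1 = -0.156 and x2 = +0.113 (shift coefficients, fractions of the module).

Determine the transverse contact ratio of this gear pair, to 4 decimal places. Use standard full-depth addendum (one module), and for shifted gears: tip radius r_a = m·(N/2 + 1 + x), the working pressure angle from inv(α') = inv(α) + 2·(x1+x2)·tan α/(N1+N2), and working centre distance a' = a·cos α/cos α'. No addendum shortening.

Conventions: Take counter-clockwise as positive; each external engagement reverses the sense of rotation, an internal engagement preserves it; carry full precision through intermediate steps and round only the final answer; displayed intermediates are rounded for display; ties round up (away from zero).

class = single-mesh tooth geometry [involute pair 60T × 37T, m = 4.714]
base radii: r_b1 = 136.606978, r_b2 = 84.240970
tip radii: r_a1 = 145.398616, r_a2 = 92.455682
inv(α') = inv(14.991°) + 2·(-0.156+0.113)·tan α/(60+37) = 0.00590112  ⇒  α' = 14.79873°
a' = a·cos α / cos α' = 228.6290·cos 14.991°/cos 14.79873° = 228.425023
action lengths: √(r_a1²−r_b1²) = 49.792480, √(r_a2²−r_b2²) = 38.098716
base pitch p_b = π·m·cos α = 14.305449
CR = (49.792480 + 38.098716 − 228.425023·sin 14.79873°)/14.305449 = 2.065359
contact ratio ≈ 2.0654

2.0654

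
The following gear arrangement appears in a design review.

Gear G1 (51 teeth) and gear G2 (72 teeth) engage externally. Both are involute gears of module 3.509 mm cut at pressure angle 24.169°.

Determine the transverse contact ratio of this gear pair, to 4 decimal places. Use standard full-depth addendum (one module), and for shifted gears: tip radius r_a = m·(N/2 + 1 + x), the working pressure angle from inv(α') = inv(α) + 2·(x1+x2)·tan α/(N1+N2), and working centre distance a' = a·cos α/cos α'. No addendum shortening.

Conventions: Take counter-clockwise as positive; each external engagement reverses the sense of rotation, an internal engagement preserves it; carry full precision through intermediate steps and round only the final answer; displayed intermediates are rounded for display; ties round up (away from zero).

class = single-mesh tooth geometry [involute pair 51T × 72T, m = 3.509]
base radii: r_b1 = 81.635886, r_b2 = 115.250662
tip radii: r_a1 = 92.988500, r_a2 = 129.833000
no profile shift: α' = α, a' = a
action lengths: √(r_a1²−r_b1²) = 44.524637, √(r_a2²−r_b2²) = 59.782044
base pitch p_b = π·m·cos α = 10.057518
CR = (44.524637 + 59.782044 − 215.803500·sin 24.16900°)/10.057518 = 1.585915
contact ratio ≈ 1.5859

1.5859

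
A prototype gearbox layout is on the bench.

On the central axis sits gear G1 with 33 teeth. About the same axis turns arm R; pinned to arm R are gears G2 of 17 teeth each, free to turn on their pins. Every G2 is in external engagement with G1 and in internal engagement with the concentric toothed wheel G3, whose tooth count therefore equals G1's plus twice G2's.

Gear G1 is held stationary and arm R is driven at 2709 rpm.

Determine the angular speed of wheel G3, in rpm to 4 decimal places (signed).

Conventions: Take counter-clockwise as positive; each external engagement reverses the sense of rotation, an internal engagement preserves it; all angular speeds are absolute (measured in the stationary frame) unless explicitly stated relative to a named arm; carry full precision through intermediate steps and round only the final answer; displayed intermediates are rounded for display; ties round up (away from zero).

recognized (axles ride arm R): planetary set, 33/17/67 teeth
normalise by the input: solve with ω_arm = 1, then scale by 2709 rpm
ring teeth: 33 + 2·17 = 67
33(ω_sun−ω_arm) = −67(ω_ring−ω_arm),  ω_sun = 0, ω_arm = 1
ω_ring = 1 − (33/67)(0−1) = 100/67
scale: ω_ring = 100/67 × 2709 rpm = +4043.2836 rpm

+4043.2836 rpm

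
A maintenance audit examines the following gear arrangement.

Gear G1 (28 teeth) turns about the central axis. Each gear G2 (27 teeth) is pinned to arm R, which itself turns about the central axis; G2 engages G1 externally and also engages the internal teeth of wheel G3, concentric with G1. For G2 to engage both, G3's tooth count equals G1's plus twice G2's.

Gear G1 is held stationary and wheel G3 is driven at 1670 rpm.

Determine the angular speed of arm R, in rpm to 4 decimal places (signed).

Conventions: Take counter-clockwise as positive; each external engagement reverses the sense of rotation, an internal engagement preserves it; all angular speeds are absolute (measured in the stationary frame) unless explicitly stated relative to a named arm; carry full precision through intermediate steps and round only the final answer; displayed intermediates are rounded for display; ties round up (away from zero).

recognized (axles ride arm R): planetary set, 28/27/82 teeth
normalise by the input: solve with ω_ring = 1, then scale by 1670 rpm
ring teeth: 28 + 2·27 = 82
28(ω_sun−ω_arm) = −82(ω_ring−ω_arm),  ω_sun = 0, ω_ring = 1
28(0−ω_arm) = −82(1−ω_arm)  ⇒  110·ω_arm = 82  ⇒  ω_arm = 41/55
scale: ω_arm = 41/55 × 1670 rpm = +1244.9091 rpm

+1244.9091 rpm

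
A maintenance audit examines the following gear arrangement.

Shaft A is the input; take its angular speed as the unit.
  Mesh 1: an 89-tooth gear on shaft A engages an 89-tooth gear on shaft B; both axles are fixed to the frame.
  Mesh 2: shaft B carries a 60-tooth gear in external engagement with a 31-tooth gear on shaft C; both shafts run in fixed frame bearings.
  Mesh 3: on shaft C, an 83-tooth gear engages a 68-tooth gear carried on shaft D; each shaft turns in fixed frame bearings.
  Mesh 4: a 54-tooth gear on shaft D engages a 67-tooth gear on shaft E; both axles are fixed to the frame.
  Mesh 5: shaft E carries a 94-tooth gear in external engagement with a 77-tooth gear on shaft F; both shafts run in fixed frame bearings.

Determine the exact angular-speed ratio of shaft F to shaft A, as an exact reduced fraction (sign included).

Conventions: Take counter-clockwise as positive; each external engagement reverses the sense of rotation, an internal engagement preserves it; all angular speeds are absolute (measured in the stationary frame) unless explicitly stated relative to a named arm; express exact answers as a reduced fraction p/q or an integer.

class = fixed-axis compound train [5 meshes; 5 ratios multiply, 5 sense flips]
mesh 1 [89T→89T]: running ratio 1, sense −
mesh 2 [60T→31T]: running ratio 60/31, sense +
mesh 3 [83T→68T]: running ratio 1245/527, sense −
mesh 4 [54T→67T]: running ratio 67230/35309, sense +
mesh 5 [94T→77T]: running ratio 6319620/2718793, sense −
ω_out/ω_in = -6319620/2718793

-6319620/2718793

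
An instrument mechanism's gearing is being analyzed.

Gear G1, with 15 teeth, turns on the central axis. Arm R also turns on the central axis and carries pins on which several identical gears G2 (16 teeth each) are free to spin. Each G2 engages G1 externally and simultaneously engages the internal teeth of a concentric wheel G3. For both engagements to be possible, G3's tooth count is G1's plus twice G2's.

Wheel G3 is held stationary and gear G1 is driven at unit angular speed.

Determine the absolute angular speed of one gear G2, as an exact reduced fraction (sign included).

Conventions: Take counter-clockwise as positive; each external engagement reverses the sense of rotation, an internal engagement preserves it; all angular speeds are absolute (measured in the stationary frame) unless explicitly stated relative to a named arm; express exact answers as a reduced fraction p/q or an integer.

topology: planetary set — G1 15T / G2 16T / G3 47T, arm = carrier (Willis)
ring teeth: 15 + 2·16 = 47
15(ω_sun−ω_arm) = −47(ω_ring−ω_arm),  ω_ring = 0, ω_sun = 1
15(1−ω_arm) = −47(0−ω_arm)  ⇒  62·ω_arm = 15  ⇒  ω_arm = 15/62
sun–planet mesh: 15·(1−15/62) = −16·(ω_p−ω_arm)  ⇒  ω_p−ω_arm = -705/992
ω_p = 15/62 − 705/992 = -15/32
exact speed ratio = -15/32

-15/32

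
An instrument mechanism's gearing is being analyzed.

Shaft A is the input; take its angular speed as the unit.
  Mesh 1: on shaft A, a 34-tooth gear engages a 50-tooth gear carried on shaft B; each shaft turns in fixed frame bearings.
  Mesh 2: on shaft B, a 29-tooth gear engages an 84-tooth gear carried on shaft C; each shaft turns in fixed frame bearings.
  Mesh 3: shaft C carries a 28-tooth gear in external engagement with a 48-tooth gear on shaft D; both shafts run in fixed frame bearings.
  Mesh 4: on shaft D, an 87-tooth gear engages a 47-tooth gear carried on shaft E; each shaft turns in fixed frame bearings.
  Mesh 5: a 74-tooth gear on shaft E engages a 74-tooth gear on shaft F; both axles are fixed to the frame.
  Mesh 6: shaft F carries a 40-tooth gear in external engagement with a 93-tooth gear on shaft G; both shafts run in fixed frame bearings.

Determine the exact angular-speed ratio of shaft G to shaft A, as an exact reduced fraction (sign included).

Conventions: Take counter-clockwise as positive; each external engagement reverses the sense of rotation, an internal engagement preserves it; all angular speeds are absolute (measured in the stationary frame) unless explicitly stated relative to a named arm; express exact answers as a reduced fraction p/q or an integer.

class = fixed-axis compound train [6 meshes; 6 ratios multiply, 6 sense flips]
mesh 1 [34T→50T]: running ratio 17/25, sense −
mesh 2 [29T→84T]: running ratio 493/2100, sense +
mesh 3 [28T→48T]: running ratio 493/3600, sense −
mesh 4 [87T→47T]: running ratio 14297/56400, sense +
mesh 5 [74T→74T]: running ratio 14297/56400, sense −
mesh 6 [40T→93T]: running ratio 14297/131130, sense +
ω_out/ω_in = 14297/131130

14297/131130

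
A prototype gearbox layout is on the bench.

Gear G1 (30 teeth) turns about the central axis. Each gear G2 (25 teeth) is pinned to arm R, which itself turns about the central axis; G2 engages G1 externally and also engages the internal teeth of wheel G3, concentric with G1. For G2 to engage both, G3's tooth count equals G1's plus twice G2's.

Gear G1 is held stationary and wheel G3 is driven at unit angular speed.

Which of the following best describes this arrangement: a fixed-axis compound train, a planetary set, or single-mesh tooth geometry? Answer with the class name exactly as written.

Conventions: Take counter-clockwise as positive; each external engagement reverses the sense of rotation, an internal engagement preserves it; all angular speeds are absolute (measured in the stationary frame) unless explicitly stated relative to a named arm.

topology: planetary set — G1 30T / G2 25T / G3 80T, arm = carrier (Willis)
classification: planetary set

planetary set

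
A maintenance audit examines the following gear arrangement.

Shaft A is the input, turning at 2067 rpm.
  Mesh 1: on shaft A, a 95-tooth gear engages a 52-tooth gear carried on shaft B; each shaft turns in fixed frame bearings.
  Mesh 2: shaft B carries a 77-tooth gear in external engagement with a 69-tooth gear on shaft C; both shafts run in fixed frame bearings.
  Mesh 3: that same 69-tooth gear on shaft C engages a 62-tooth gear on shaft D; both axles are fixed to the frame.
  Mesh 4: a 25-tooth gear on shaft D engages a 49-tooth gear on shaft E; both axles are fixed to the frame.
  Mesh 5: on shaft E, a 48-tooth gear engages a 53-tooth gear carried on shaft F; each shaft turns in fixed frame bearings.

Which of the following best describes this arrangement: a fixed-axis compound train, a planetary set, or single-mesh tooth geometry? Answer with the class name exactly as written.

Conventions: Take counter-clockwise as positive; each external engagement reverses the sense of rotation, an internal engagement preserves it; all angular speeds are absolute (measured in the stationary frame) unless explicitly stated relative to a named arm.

topology: fixed-axis compound train — 5 meshes, A→F
classification: fixed-axis compound train

fixed-axis compound train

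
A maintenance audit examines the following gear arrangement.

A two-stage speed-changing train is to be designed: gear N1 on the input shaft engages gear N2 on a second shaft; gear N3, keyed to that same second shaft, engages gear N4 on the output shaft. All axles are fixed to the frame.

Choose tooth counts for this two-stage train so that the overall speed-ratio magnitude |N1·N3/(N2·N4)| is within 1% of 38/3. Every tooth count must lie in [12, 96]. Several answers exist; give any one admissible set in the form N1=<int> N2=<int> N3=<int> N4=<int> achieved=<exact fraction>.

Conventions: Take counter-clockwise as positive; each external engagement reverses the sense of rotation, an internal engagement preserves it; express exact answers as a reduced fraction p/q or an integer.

2-stage fixed-axis compound train for ratio 38/3
target = 38/3 in lowest terms: an exact hit needs N1·N3 = k·38 and N2·N4 = k·3 for one integer k, every count in [12, 96]; additionally prefer no 1:1 stage (N1 ≠ N2, N3 ≠ N4)
k = 1…47: no 1:1-free in-range split of k·38 and k·3 into factor pairs; take k = 48
k = 48: N1·N3 = 1824 = 19·96, N2·N4 = 144 = 12·12
achieved = 19·96/(12·12) = 38/3; |achieved − target| = 0 ≤ 19/150 ✓

N1=19 N2=12 N3=96 N4=12 achieved=38/3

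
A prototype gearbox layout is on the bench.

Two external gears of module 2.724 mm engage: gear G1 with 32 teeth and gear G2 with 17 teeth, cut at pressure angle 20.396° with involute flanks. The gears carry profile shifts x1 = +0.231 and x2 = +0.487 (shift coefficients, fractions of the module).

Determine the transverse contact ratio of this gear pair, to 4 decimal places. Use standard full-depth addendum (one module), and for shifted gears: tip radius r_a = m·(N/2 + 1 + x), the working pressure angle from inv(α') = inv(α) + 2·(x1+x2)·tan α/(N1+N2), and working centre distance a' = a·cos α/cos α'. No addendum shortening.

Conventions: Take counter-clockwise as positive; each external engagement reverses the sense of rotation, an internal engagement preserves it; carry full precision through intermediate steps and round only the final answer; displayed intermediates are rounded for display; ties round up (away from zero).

1.4364

recognized (one external pair, fixed centres): single-mesh tooth geometry, m = 2.724, N1 = 32, N2 = 17
base radii: r_b1 = 40.851559, r_b2 = 21.702391
tip radii: r_a1 = 46.937244, r_a2 = 27.204588
inv(α') = inv(20.396°) + 2·(+0.231+0.487)·tan α/(32+17) = 0.02673637  ⇒  α' = 24.11119°
a' = a·cos α / cos α' = 66.7380·cos 20.396°/cos 24.11119° = 68.533165
action lengths: √(r_a1²−r_b1²) = 23.113957, √(r_a2²−r_b2²) = 16.404141
base pitch p_b = π·m·cos α = 8.021185
CR = (23.113957 + 16.404141 − 68.533165·sin 24.11119°)/8.021185 = 1.436409
contact ratio ≈ 1.4364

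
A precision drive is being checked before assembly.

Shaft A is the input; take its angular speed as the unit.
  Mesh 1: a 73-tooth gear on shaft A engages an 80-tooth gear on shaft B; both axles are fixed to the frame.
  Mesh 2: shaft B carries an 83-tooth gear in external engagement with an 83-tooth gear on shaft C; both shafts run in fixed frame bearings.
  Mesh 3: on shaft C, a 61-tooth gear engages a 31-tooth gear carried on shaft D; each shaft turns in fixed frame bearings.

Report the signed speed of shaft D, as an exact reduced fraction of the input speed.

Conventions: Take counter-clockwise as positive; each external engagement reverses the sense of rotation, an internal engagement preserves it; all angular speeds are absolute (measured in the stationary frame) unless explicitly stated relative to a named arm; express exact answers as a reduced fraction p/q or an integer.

3-mesh fixed-axis compound train (all bearings frame-fixed)
mesh 1 [73T→80T]: |ω|/ω_in = 1×73/80 = 73/80, sense flips to −
mesh 2 [83T→83T]: |ω|/ω_in = (73/80)×83/83 = 73/80, sense flips to +
mesh 3 [61T→31T]: |ω|/ω_in = (73/80)×61/31 = 4453/2480, sense flips to −
signed output speed (× input speed) = -4453/2480

-4453/2480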